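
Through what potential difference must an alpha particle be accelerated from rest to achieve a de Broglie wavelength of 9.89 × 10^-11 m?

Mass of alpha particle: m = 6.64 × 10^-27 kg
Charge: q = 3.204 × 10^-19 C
1.05 × 10^-2 V

From λ = h/√(2mqV), we solve for V:

λ² = h²/(2mqV)
V = h²/(2mqλ²)
V = (6.626 × 10^-34 J·s)² / (2 × 6.64 × 10^-27 kg × 3.204 × 10^-19 C × (9.89 × 10^-11 m)²)
V = 1.05 × 10^-2 V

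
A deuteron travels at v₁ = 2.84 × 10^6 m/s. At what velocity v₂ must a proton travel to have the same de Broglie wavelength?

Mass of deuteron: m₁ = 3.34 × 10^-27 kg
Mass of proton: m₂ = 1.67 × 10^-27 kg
v₂ = 5.68 × 10^6 m/s

For equal de Broglie wavelengths: λ₁ = λ₂

h/(m₁v₁) = h/(m₂v₂)
m₁v₁ = m₂v₂
v₂ = v₁ · (m₁/m₂)

v₂ = 2.84 × 10^6 m/s × (3.34 × 10^-27 kg / 1.67 × 10^-27 kg)
v₂ = 5.68 × 10^6 m/s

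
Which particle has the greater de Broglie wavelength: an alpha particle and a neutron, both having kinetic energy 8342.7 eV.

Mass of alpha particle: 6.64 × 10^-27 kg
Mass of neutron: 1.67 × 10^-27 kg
The neutron has the longer wavelength.

Using λ = h/√(2mKE):

For alpha particle: λ₁ = h/√(2m₁KE) = 1.57 × 10^-13 m
For neutron: λ₂ = h/√(2m₂KE) = 3.14 × 10^-13 m

Since λ ∝ 1/√m at constant kinetic energy, the lighter particle has the longer wavelength.

The neutron has the longer de Broglie wavelength.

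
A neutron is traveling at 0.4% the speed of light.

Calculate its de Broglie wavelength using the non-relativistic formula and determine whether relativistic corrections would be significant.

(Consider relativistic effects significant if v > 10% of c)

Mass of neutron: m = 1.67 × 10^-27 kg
No, relativistic corrections are not needed.

Using the non-relativistic de Broglie formula λ = h/(mv):

v = 0.4% × c = 1.199 × 10^6 m/s

λ = h/(mv)
λ = (6.626 × 10^-34 J·s) / (1.67 × 10^-27 kg × 1.199 × 10^6 m/s)
λ = 3.31 × 10^-13 m

Since v = 0.4% of c < 10% of c, relativistic corrections are NOT significant and this non-relativistic result is a good approximation.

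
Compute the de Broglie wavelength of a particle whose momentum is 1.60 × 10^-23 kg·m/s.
4.14 × 10^-11 m

Using the de Broglie relation λ = h/p:

λ = h/p
λ = (6.626 × 10^-34 J·s) / (1.60 × 10^-23 kg·m/s)
λ = 4.14 × 10^-11 m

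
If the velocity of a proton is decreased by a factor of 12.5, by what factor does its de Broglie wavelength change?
The wavelength increases by a factor of 12.5.

From λ = h/(mv), the wavelength is inversely proportional to velocity:

λ ∝ 1/v

If v → v/12.5, then λ → 12.5λ

When velocity is decreased by a factor of 12.5, the wavelength increases by a factor of 12.5.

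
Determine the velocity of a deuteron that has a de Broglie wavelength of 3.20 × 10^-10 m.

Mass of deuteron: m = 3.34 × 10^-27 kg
6.20 × 10^2 m/s

From the de Broglie relation λ = h/(mv), we solve for v:

v = h/(mλ)
v = (6.626 × 10^-34 J·s) / (3.34 × 10^-27 kg × 3.20 × 10^-10 m)
v = 6.20 × 10^2 m/s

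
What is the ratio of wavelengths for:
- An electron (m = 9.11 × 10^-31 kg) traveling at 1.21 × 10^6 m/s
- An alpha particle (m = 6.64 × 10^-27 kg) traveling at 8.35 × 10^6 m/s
λ₁/λ₂ = 5.03 × 10^4

Using λ = h/(mv):

λ₁ = h/(m₁v₁) = 6.01 × 10^-10 m
λ₂ = h/(m₂v₂) = 1.20 × 10^-14 m

Ratio λ₁/λ₂ = (m₂v₂)/(m₁v₁)
         = (6.64 × 10^-27 kg × 8.35 × 10^6 m/s) / (9.11 × 10^-31 kg × 1.21 × 10^6 m/s)
         = 5.03 × 10^4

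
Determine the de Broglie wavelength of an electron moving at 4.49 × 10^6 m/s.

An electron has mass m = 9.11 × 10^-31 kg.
1.62 × 10^-10 m

Using the de Broglie relation λ = h/(mv):

λ = h/(mv)
λ = (6.626 × 10^-34 J·s) / (9.11 × 10^-31 kg × 4.49 × 10^6 m/s)
λ = 1.62 × 10^-10 m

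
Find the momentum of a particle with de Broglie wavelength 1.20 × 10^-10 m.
5.52 × 10^-24 kg·m/s

From the de Broglie relation λ = h/p, we solve for p:

p = h/λ
p = (6.626 × 10^-34 J·s) / (1.20 × 10^-10 m)
p = 5.52 × 10^-24 kg·m/s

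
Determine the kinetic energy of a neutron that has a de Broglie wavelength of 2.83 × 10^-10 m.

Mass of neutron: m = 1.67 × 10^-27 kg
1.64 × 10^-21 J (or 0.0102 eV)

From λ = h/√(2mKE), we solve for KE:

λ² = h²/(2mKE)
KE = h²/(2mλ²)
KE = (6.626 × 10^-34 J·s)² / (2 × 1.67 × 10^-27 kg × (2.83 × 10^-10 m)²)
KE = 1.64 × 10^-21 J
KE = 0.0102 eV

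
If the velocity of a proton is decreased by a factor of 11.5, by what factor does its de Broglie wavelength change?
The wavelength increases by a factor of 11.5.

From λ = h/(mv), the wavelength is inversely proportional to velocity:

λ ∝ 1/v

If v → v/11.5, then λ → 11.5λ

When velocity is decreased by a factor of 11.5, the wavelength increases by a factor of 11.5.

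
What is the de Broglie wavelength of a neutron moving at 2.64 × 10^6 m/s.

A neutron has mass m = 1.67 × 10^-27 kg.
1.50 × 10^-13 m

Using the de Broglie relation λ = h/(mv):

λ = h/(mv)
λ = (6.626 × 10^-34 J·s) / (1.67 × 10^-27 kg × 2.64 × 10^6 m/s)
λ = 1.50 × 10^-13 m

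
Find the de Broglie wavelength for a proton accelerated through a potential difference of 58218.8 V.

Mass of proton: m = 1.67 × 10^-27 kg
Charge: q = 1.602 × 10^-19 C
1.19 × 10^-13 m

When a particle is accelerated through voltage V, it gains kinetic energy KE = qV.

The de Broglie wavelength is then λ = h/√(2mqV):

λ = h/√(2mqV)
λ = (6.626 × 10^-34 J·s) / √(2 × 1.67 × 10^-27 kg × 1.602 × 10^-19 C × 58218.8 V)
λ = 1.19 × 10^-13 m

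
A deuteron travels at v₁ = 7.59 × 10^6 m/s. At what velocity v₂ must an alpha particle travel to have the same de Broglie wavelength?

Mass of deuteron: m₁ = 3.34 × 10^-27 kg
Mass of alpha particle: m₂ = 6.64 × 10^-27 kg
v₂ = 3.82 × 10^6 m/s

For equal de Broglie wavelengths: λ₁ = λ₂

h/(m₁v₁) = h/(m₂v₂)
m₁v₁ = m₂v₂
v₂ = v₁ · (m₁/m₂)

v₂ = 7.59 × 10^6 m/s × (3.34 × 10^-27 kg / 6.64 × 10^-27 kg)
v₂ = 3.82 × 10^6 m/s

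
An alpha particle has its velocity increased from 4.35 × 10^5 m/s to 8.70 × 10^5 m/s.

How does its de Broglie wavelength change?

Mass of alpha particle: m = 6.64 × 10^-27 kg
The wavelength decreases by a factor of 2.

Using λ = h/(mv):

Initial wavelength: λ₁ = h/(mv₁) = 2.29 × 10^-13 m
Final wavelength: λ₂ = h/(mv₂) = 1.15 × 10^-13 m

Since λ ∝ 1/v, when velocity increases by a factor of 2, the wavelength decreases by a factor of 2.

λ₂/λ₁ = v₁/v₂ = 1/2

The wavelength decreases by a factor of 2.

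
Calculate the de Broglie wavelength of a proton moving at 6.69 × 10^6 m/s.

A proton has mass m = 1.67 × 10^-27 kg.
5.93 × 10^-14 m

Using the de Broglie relation λ = h/(mv):

λ = h/(mv)
λ = (6.626 × 10^-34 J·s) / (1.67 × 10^-27 kg × 6.69 × 10^6 m/s)
λ = 5.93 × 10^-14 m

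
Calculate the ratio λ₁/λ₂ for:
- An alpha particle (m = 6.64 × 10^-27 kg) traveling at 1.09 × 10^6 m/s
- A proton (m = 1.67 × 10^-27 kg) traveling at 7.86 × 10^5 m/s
λ₁/λ₂ = 0.181

Using λ = h/(mv):

λ₁ = h/(m₁v₁) = 9.15 × 10^-14 m
λ₂ = h/(m₂v₂) = 5.05 × 10^-13 m

Ratio λ₁/λ₂ = (m₂v₂)/(m₁v₁)
         = (1.67 × 10^-27 kg × 7.86 × 10^5 m/s) / (6.64 × 10^-27 kg × 1.09 × 10^6 m/s)
         = 0.181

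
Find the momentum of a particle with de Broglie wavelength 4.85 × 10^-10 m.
1.37 × 10^-24 kg·m/s

From the de Broglie relation λ = h/p, we solve for p:

p = h/λ
p = (6.626 × 10^-34 J·s) / (4.85 × 10^-10 m)
p = 1.37 × 10^-24 kg·m/s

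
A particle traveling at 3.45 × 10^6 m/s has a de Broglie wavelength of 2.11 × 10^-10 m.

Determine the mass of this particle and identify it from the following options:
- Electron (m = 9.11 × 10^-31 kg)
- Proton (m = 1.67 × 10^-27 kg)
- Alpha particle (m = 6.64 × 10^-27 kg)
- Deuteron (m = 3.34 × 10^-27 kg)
The particle is an electron.

From λ = h/(mv), solve for mass:

m = h/(λv)
m = (6.626 × 10^-34 J·s) / (2.11 × 10^-10 m × 3.45 × 10^6 m/s)
m = 9.10 × 10^-31 kg

Comparing with the listed masses, this is closest to an electron.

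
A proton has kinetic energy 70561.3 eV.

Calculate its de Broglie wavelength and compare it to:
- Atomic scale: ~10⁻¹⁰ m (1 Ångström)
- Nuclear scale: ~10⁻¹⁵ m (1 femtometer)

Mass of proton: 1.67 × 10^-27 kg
λ = 1.08 × 10^-13 m, which is between nuclear and atomic scales.

Using λ = h/√(2mKE):

KE = 70561.3 eV = 1.131 × 10^-14 J

λ = h/√(2mKE)
λ = (6.626 × 10^-34 J·s) / √(2 × 1.67 × 10^-27 kg × 1.131 × 10^-14 J)
λ = 1.08 × 10^-13 m

Comparison:
- Atomic scale (10⁻¹⁰ m): λ is 0.0011× this size
- Nuclear scale (10⁻¹⁵ m): λ is 1.1e+02× this size

The wavelength is between nuclear and atomic scales.

This wavelength is appropriate for probing atomic structure but too large for nuclear physics experiments.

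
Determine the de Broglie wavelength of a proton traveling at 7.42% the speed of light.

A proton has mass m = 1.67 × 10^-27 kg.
1.78 × 10^-14 m

Using the de Broglie relation λ = h/(mv):

v = 7.42% × c = 2.224 × 10^7 m/s

λ = h/(mv)
λ = (6.626 × 10^-34 J·s) / (1.67 × 10^-27 kg × 2.224 × 10^7 m/s)
λ = 1.78 × 10^-14 m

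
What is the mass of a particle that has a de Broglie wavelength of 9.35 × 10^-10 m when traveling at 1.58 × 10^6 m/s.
4.49 × 10^-31 kg

From the de Broglie relation λ = h/(mv), we solve for m:

m = h/(λv)
m = (6.626 × 10^-34 J·s) / (9.35 × 10^-10 m × 1.58 × 10^6 m/s)
m = 4.49 × 10^-31 kg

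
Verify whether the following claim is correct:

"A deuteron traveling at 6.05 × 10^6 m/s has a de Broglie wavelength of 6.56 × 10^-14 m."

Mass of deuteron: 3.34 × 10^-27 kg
False

The claim is incorrect.

Using λ = h/(mv):
λ = (6.626 × 10^-34 J·s) / (3.34 × 10^-27 kg × 6.05 × 10^6 m/s)
λ = 3.28 × 10^-14 m

The actual wavelength differs from the claimed 6.56 × 10^-14 m.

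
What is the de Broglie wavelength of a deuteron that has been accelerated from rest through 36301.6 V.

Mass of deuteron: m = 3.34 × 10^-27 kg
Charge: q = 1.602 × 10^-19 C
1.06 × 10^-13 m

When a particle is accelerated through voltage V, it gains kinetic energy KE = qV.

The de Broglie wavelength is then λ = h/√(2mqV):

λ = h/√(2mqV)
λ = (6.626 × 10^-34 J·s) / √(2 × 3.34 × 10^-27 kg × 1.602 × 10^-19 C × 36301.6 V)
λ = 1.06 × 10^-13 m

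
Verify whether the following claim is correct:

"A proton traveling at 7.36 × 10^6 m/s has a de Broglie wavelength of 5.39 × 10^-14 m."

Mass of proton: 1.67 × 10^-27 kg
True

The claim is correct.

Using λ = h/(mv):
λ = (6.626 × 10^-34 J·s) / (1.67 × 10^-27 kg × 7.36 × 10^6 m/s)
λ = 5.39 × 10^-14 m

This matches the claimed value.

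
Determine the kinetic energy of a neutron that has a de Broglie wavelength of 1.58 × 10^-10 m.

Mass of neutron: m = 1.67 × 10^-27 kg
5.27 × 10^-21 J (or 0.0329 eV)

From λ = h/√(2mKE), we solve for KE:

λ² = h²/(2mKE)
KE = h²/(2mλ²)
KE = (6.626 × 10^-34 J·s)² / (2 × 1.67 × 10^-27 kg × (1.58 × 10^-10 m)²)
KE = 5.27 × 10^-21 J
KE = 0.0329 eV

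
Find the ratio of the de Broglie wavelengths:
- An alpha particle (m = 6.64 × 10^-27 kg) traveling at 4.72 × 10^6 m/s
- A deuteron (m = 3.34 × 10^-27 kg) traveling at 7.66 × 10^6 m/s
λ₁/λ₂ = 0.816

Using λ = h/(mv):

λ₁ = h/(m₁v₁) = 2.11 × 10^-14 m
λ₂ = h/(m₂v₂) = 2.59 × 10^-14 m

Ratio λ₁/λ₂ = (m₂v₂)/(m₁v₁)
         = (3.34 × 10^-27 kg × 7.66 × 10^6 m/s) / (6.64 × 10^-27 kg × 4.72 × 10^6 m/s)
         = 0.816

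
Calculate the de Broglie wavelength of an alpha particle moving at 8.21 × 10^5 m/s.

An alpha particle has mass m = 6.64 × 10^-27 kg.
1.22 × 10^-13 m

Using the de Broglie relation λ = h/(mv):

λ = h/(mv)
λ = (6.626 × 10^-34 J·s) / (6.64 × 10^-27 kg × 8.21 × 10^5 m/s)
λ = 1.22 × 10^-13 m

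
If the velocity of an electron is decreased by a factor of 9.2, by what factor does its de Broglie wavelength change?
The wavelength increases by a factor of 9.2.

From λ = h/(mv), the wavelength is inversely proportional to velocity:

λ ∝ 1/v

If v → v/9.2, then λ → 9.2λ

When velocity is decreased by a factor of 9.2, the wavelength increases by a factor of 9.2.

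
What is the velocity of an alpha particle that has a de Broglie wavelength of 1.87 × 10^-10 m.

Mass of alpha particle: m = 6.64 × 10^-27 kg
5.34 × 10^2 m/s

From the de Broglie relation λ = h/(mv), we solve for v:

v = h/(mλ)
v = (6.626 × 10^-34 J·s) / (6.64 × 10^-27 kg × 1.87 × 10^-10 m)
v = 5.34 × 10^2 m/s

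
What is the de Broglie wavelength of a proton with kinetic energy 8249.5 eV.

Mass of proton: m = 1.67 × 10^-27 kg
3.15 × 10^-13 m

Using λ = h/√(2mKE):

First convert KE to Joules: KE = 8249.5 eV = 1.322 × 10^-15 J

λ = h/√(2mKE)
λ = (6.626 × 10^-34 J·s) / √(2 × 1.67 × 10^-27 kg × 1.322 × 10^-15 J)
λ = 3.15 × 10^-13 m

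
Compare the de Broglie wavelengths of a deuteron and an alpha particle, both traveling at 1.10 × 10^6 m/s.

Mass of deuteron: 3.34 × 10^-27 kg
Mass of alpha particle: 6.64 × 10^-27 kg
The deuteron has the longer wavelength.

Using λ = h/(mv), since both particles have the same velocity, the wavelength depends only on mass.

For deuteron: λ₁ = h/(m₁v) = 1.80 × 10^-13 m
For alpha particle: λ₂ = h/(m₂v) = 9.07 × 10^-14 m

Since λ ∝ 1/m at constant velocity, the lighter particle has the longer wavelength.

The deuteron has the longer de Broglie wavelength.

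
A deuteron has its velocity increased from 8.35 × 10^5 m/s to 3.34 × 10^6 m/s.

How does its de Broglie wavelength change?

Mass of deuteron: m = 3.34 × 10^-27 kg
The wavelength decreases by a factor of 4.

Using λ = h/(mv):

Initial wavelength: λ₁ = h/(mv₁) = 2.38 × 10^-13 m
Final wavelength: λ₂ = h/(mv₂) = 5.94 × 10^-14 m

Since λ ∝ 1/v, when velocity increases by a factor of 4, the wavelength decreases by a factor of 4.

λ₂/λ₁ = v₁/v₂ = 1/4

The wavelength decreases by a factor of 4.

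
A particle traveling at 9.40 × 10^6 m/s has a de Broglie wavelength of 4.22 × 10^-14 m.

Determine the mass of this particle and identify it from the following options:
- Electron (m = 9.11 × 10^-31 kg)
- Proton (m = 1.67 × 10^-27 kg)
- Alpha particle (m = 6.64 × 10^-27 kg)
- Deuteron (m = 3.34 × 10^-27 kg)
The particle is a proton.

From λ = h/(mv), solve for mass:

m = h/(λv)
m = (6.626 × 10^-34 J·s) / (4.22 × 10^-14 m × 9.40 × 10^6 m/s)
m = 1.67 × 10^-27 kg

Comparing with the listed masses, this is closest to a proton.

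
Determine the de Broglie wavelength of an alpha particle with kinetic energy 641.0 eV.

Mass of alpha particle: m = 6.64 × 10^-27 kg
5.67 × 10^-13 m

Using λ = h/√(2mKE):

First convert KE to Joules: KE = 641.0 eV = 1.027 × 10^-16 J

λ = h/√(2mKE)
λ = (6.626 × 10^-34 J·s) / √(2 × 6.64 × 10^-27 kg × 1.027 × 10^-16 J)
λ = 5.67 × 10^-13 m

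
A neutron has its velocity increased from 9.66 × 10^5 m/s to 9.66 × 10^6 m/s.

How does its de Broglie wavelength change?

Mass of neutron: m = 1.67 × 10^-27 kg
The wavelength decreases by a factor of 10.

Using λ = h/(mv):

Initial wavelength: λ₁ = h/(mv₁) = 4.11 × 10^-13 m
Final wavelength: λ₂ = h/(mv₂) = 4.11 × 10^-14 m

Since λ ∝ 1/v, when velocity increases by a factor of 10, the wavelength decreases by a factor of 10.

λ₂/λ₁ = v₁/v₂ = 1/10

The wavelength decreases by a factor of 10.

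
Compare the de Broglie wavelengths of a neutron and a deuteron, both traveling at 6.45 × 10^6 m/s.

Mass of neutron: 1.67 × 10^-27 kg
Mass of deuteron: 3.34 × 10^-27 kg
The neutron has the longer wavelength.

Using λ = h/(mv), since both particles have the same velocity, the wavelength depends only on mass.

For neutron: λ₁ = h/(m₁v) = 6.15 × 10^-14 m
For deuteron: λ₂ = h/(m₂v) = 3.08 × 10^-14 m

Since λ ∝ 1/m at constant velocity, the lighter particle has the longer wavelength.

The neutron has the longer de Broglie wavelength.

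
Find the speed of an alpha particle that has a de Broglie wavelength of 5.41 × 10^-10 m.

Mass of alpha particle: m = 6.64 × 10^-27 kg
1.84 × 10^2 m/s

From the de Broglie relation λ = h/(mv), we solve for v:

v = h/(mλ)
v = (6.626 × 10^-34 J·s) / (6.64 × 10^-27 kg × 5.41 × 10^-10 m)
v = 1.84 × 10^2 m/s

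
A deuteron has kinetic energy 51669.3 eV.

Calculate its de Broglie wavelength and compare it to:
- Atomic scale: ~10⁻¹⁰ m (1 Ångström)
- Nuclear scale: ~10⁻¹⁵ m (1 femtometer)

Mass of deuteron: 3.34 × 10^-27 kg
λ = 8.91 × 10^-14 m, which is between nuclear and atomic scales.

Using λ = h/√(2mKE):

KE = 51669.3 eV = 8.278 × 10^-15 J

λ = h/√(2mKE)
λ = (6.626 × 10^-34 J·s) / √(2 × 3.34 × 10^-27 kg × 8.278 × 10^-15 J)
λ = 8.91 × 10^-14 m

Comparison:
- Atomic scale (10⁻¹⁰ m): λ is 0.00089× this size
- Nuclear scale (10⁻¹⁵ m): λ is 89× this size

The wavelength is between nuclear and atomic scales.

This wavelength is appropriate for probing atomic structure but too large for nuclear physics experiments.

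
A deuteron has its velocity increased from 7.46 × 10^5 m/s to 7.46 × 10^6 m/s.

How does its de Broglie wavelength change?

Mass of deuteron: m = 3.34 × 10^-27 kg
The wavelength decreases by a factor of 10.

Using λ = h/(mv):

Initial wavelength: λ₁ = h/(mv₁) = 2.66 × 10^-13 m
Final wavelength: λ₂ = h/(mv₂) = 2.66 × 10^-14 m

Since λ ∝ 1/v, when velocity increases by a factor of 10, the wavelength decreases by a factor of 10.

λ₂/λ₁ = v₁/v₂ = 1/10

The wavelength decreases by a factor of 10.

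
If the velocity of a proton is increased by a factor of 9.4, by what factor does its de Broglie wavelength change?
The wavelength decreases by a factor of 9.4.

From λ = h/(mv), the wavelength is inversely proportional to velocity:

λ ∝ 1/v

If v → 9.4v, then λ → λ/9.4

When velocity is increased by a factor of 9.4, the wavelength decreases by a factor of 9.4.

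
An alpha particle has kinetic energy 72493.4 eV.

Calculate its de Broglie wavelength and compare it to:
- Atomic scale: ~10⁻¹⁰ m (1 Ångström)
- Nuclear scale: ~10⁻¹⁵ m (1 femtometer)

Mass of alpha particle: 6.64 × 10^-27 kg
λ = 5.34 × 10^-14 m, which is between nuclear and atomic scales.

Using λ = h/√(2mKE):

KE = 72493.4 eV = 1.161 × 10^-14 J

λ = h/√(2mKE)
λ = (6.626 × 10^-34 J·s) / √(2 × 6.64 × 10^-27 kg × 1.161 × 10^-14 J)
λ = 5.34 × 10^-14 m

Comparison:
- Atomic scale (10⁻¹⁰ m): λ is 0.00053× this size
- Nuclear scale (10⁻¹⁵ m): λ is 53× this size

The wavelength is between nuclear and atomic scales.

This wavelength is appropriate for probing atomic structure but too large for nuclear physics experiments.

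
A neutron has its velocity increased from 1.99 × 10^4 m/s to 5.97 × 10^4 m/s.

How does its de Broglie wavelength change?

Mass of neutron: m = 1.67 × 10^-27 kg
The wavelength decreases by a factor of 3.

Using λ = h/(mv):

Initial wavelength: λ₁ = h/(mv₁) = 1.99 × 10^-11 m
Final wavelength: λ₂ = h/(mv₂) = 6.65 × 10^-12 m

Since λ ∝ 1/v, when velocity increases by a factor of 3, the wavelength decreases by a factor of 3.

λ₂/λ₁ = v₁/v₂ = 1/3

The wavelength decreases by a factor of 3.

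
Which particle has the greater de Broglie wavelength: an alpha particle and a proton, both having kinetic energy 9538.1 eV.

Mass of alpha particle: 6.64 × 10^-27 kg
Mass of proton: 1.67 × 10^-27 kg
The proton has the longer wavelength.

Using λ = h/√(2mKE):

For alpha particle: λ₁ = h/√(2m₁KE) = 1.47 × 10^-13 m
For proton: λ₂ = h/√(2m₂KE) = 2.93 × 10^-13 m

Since λ ∝ 1/√m at constant kinetic energy, the lighter particle has the longer wavelength.

The proton has the longer de Broglie wavelength.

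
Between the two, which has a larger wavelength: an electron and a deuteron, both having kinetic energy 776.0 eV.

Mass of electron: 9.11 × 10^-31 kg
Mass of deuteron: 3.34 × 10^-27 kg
The electron has the longer wavelength.

Using λ = h/√(2mKE):

For electron: λ₁ = h/√(2m₁KE) = 4.40 × 10^-11 m
For deuteron: λ₂ = h/√(2m₂KE) = 7.27 × 10^-13 m

Since λ ∝ 1/√m at constant kinetic energy, the lighter particle has the longer wavelength.

The electron has the longer de Broglie wavelength.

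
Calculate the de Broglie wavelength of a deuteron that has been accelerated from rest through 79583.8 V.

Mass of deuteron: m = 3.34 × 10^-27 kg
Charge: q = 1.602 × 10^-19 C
7.18 × 10^-14 m

When a particle is accelerated through voltage V, it gains kinetic energy KE = qV.

The de Broglie wavelength is then λ = h/√(2mqV):

λ = h/√(2mqV)
λ = (6.626 × 10^-34 J·s) / √(2 × 3.34 × 10^-27 kg × 1.602 × 10^-19 C × 79583.8 V)
λ = 7.18 × 10^-14 m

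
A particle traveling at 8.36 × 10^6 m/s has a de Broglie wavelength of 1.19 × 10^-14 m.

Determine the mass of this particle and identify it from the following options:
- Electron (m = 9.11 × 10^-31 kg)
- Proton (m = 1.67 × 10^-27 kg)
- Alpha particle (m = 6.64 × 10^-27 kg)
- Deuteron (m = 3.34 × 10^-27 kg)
The particle is an alpha particle.

From λ = h/(mv), solve for mass:

m = h/(λv)
m = (6.626 × 10^-34 J·s) / (1.19 × 10^-14 m × 8.36 × 10^6 m/s)
m = 6.66 × 10^-27 kg

Comparing with the listed masses, this is closest to an alpha particle.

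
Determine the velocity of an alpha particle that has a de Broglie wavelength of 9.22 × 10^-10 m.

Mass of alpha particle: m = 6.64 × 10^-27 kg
1.08 × 10^2 m/s

From the de Broglie relation λ = h/(mv), we solve for v:

v = h/(mλ)
v = (6.626 × 10^-34 J·s) / (6.64 × 10^-27 kg × 9.22 × 10^-10 m)
v = 1.08 × 10^2 m/s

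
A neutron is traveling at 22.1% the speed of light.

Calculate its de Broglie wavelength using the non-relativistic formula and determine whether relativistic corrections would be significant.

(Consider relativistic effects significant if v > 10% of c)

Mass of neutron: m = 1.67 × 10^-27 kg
Yes, relativistic corrections are needed.

Using the non-relativistic de Broglie formula λ = h/(mv):

v = 22.1% × c = 6.625 × 10^7 m/s

λ = h/(mv)
λ = (6.626 × 10^-34 J·s) / (1.67 × 10^-27 kg × 6.625 × 10^7 m/s)
λ = 5.99 × 10^-15 m

Since v = 22.1% of c > 10% of c, relativistic corrections ARE significant and the actual wavelength would differ from this non-relativistic estimate.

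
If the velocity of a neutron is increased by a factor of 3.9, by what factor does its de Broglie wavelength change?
The wavelength decreases by a factor of 3.9.

From λ = h/(mv), the wavelength is inversely proportional to velocity:

λ ∝ 1/v

If v → 3.9v, then λ → λ/3.9

When velocity is increased by a factor of 3.9, the wavelength decreases by a factor of 3.9.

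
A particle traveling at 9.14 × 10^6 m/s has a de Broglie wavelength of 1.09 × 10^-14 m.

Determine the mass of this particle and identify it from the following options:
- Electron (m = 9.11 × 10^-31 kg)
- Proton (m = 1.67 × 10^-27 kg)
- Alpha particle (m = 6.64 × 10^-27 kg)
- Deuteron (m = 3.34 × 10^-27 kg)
The particle is an alpha particle.

From λ = h/(mv), solve for mass:

m = h/(λv)
m = (6.626 × 10^-34 J·s) / (1.09 × 10^-14 m × 9.14 × 10^6 m/s)
m = 6.65 × 10^-27 kg

Comparing with the listed masses, this is closest to an alpha particle.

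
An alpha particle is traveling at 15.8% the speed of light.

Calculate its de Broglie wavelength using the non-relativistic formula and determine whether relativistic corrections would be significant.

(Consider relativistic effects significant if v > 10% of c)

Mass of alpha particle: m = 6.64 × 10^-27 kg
Yes, relativistic corrections are needed.

Using the non-relativistic de Broglie formula λ = h/(mv):

v = 15.8% × c = 4.737 × 10^7 m/s

λ = h/(mv)
λ = (6.626 × 10^-34 J·s) / (6.64 × 10^-27 kg × 4.737 × 10^7 m/s)
λ = 2.11 × 10^-15 m

Since v = 15.8% of c > 10% of c, relativistic corrections ARE significant and the actual wavelength would differ from this non-relativistic estimate.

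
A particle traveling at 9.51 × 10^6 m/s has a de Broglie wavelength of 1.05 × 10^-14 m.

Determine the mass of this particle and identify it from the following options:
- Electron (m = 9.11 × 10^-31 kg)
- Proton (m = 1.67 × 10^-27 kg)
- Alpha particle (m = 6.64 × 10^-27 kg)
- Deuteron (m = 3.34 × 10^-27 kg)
The particle is an alpha particle.

From λ = h/(mv), solve for mass:

m = h/(λv)
m = (6.626 × 10^-34 J·s) / (1.05 × 10^-14 m × 9.51 × 10^6 m/s)
m = 6.64 × 10^-27 kg

Comparing with the listed masses, this is closest to an alpha particle.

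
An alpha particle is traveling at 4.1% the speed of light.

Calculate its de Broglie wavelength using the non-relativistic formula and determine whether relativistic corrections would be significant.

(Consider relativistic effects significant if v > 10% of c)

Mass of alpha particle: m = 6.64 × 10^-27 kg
No, relativistic corrections are not needed.

Using the non-relativistic de Broglie formula λ = h/(mv):

v = 4.1% × c = 1.229 × 10^7 m/s

λ = h/(mv)
λ = (6.626 × 10^-34 J·s) / (6.64 × 10^-27 kg × 1.229 × 10^7 m/s)
λ = 8.12 × 10^-15 m

Since v = 4.1% of c < 10% of c, relativistic corrections are NOT significant and this non-relativistic result is a good approximation.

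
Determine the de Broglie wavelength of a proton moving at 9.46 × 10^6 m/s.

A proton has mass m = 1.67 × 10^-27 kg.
4.19 × 10^-14 m

Using the de Broglie relation λ = h/(mv):

λ = h/(mv)
λ = (6.626 × 10^-34 J·s) / (1.67 × 10^-27 kg × 9.46 × 10^6 m/s)
λ = 4.19 × 10^-14 m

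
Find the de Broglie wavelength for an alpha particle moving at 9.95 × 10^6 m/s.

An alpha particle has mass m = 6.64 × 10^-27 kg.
1.00 × 10^-14 m

Using the de Broglie relation λ = h/(mv):

λ = h/(mv)
λ = (6.626 × 10^-34 J·s) / (6.64 × 10^-27 kg × 9.95 × 10^6 m/s)
λ = 1.00 × 10^-14 m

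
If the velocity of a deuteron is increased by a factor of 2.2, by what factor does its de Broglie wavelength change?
The wavelength decreases by a factor of 2.2.

From λ = h/(mv), the wavelength is inversely proportional to velocity:

λ ∝ 1/v

If v → 2.2v, then λ → λ/2.2

When velocity is increased by a factor of 2.2, the wavelength decreases by a factor of 2.2.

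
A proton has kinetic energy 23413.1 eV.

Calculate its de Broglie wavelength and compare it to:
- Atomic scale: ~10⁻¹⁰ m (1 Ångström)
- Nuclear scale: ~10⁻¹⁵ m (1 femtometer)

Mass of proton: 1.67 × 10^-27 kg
λ = 1.87 × 10^-13 m, which is between nuclear and atomic scales.

Using λ = h/√(2mKE):

KE = 23413.1 eV = 3.751 × 10^-15 J

λ = h/√(2mKE)
λ = (6.626 × 10^-34 J·s) / √(2 × 1.67 × 10^-27 kg × 3.751 × 10^-15 J)
λ = 1.87 × 10^-13 m

Comparison:
- Atomic scale (10⁻¹⁰ m): λ is 0.0019× this size
- Nuclear scale (10⁻¹⁵ m): λ is 1.9e+02× this size

The wavelength is between nuclear and atomic scales.

This wavelength is appropriate for probing atomic structure but too large for nuclear physics experiments.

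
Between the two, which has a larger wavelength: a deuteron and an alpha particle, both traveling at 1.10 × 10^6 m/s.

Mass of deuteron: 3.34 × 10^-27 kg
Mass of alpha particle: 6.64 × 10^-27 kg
The deuteron has the longer wavelength.

Using λ = h/(mv), since both particles have the same velocity, the wavelength depends only on mass.

For deuteron: λ₁ = h/(m₁v) = 1.80 × 10^-13 m
For alpha particle: λ₂ = h/(m₂v) = 9.07 × 10^-14 m

Since λ ∝ 1/m at constant velocity, the lighter particle has the longer wavelength.

The deuteron has the longer de Broglie wavelength.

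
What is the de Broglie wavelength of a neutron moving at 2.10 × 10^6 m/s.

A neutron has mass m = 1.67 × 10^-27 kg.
1.89 × 10^-13 m

Using the de Broglie relation λ = h/(mv):

λ = h/(mv)
λ = (6.626 × 10^-34 J·s) / (1.67 × 10^-27 kg × 2.10 × 10^6 m/s)
λ = 1.89 × 10^-13 m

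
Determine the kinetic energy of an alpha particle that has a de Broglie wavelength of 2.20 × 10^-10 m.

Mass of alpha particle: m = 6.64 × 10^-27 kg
6.83 × 10^-22 J (or 4.26 × 10^-3 eV)

From λ = h/√(2mKE), we solve for KE:

λ² = h²/(2mKE)
KE = h²/(2mλ²)
KE = (6.626 × 10^-34 J·s)² / (2 × 6.64 × 10^-27 kg × (2.20 × 10^-10 m)²)
KE = 6.83 × 10^-22 J
KE = 4.26 × 10^-3 eV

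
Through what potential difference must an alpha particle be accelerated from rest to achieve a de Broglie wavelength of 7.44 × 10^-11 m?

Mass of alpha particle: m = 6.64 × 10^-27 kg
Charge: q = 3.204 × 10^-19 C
1.86 × 10^-2 V

From λ = h/√(2mqV), we solve for V:

λ² = h²/(2mqV)
V = h²/(2mqλ²)
V = (6.626 × 10^-34 J·s)² / (2 × 6.64 × 10^-27 kg × 3.204 × 10^-19 C × (7.44 × 10^-11 m)²)
V = 1.86 × 10^-2 V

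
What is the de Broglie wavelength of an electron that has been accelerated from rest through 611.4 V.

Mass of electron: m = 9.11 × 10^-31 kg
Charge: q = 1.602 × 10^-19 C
4.96 × 10^-11 m

When a particle is accelerated through voltage V, it gains kinetic energy KE = qV.

The de Broglie wavelength is then λ = h/√(2mqV):

λ = h/√(2mqV)
λ = (6.626 × 10^-34 J·s) / √(2 × 9.11 × 10^-31 kg × 1.602 × 10^-19 C × 611.4 V)
λ = 4.96 × 10^-11 m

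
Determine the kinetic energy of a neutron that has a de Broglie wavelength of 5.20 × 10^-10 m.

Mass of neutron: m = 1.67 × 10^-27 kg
4.86 × 10^-22 J (or 3.03 × 10^-3 eV)

From λ = h/√(2mKE), we solve for KE:

λ² = h²/(2mKE)
KE = h²/(2mλ²)
KE = (6.626 × 10^-34 J·s)² / (2 × 1.67 × 10^-27 kg × (5.20 × 10^-10 m)²)
KE = 4.86 × 10^-22 J
KE = 3.03 × 10^-3 eV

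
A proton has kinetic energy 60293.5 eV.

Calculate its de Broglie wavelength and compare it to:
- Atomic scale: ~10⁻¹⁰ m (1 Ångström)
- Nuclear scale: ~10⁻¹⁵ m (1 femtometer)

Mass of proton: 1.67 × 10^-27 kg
λ = 1.17 × 10^-13 m, which is between nuclear and atomic scales.

Using λ = h/√(2mKE):

KE = 60293.5 eV = 9.660 × 10^-15 J

λ = h/√(2mKE)
λ = (6.626 × 10^-34 J·s) / √(2 × 1.67 × 10^-27 kg × 9.660 × 10^-15 J)
λ = 1.17 × 10^-13 m

Comparison:
- Atomic scale (10⁻¹⁰ m): λ is 0.0012× this size
- Nuclear scale (10⁻¹⁵ m): λ is 1.2e+02× this size

The wavelength is between nuclear and atomic scales.

This wavelength is appropriate for probing atomic structure but too large for nuclear physics experiments.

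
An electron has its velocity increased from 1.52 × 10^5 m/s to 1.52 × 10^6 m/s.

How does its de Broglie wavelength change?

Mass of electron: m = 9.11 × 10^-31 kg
The wavelength decreases by a factor of 10.

Using λ = h/(mv):

Initial wavelength: λ₁ = h/(mv₁) = 4.79 × 10^-9 m
Final wavelength: λ₂ = h/(mv₂) = 4.79 × 10^-10 m

Since λ ∝ 1/v, when velocity increases by a factor of 10, the wavelength decreases by a factor of 10.

λ₂/λ₁ = v₁/v₂ = 1/10

The wavelength decreases by a factor of 10.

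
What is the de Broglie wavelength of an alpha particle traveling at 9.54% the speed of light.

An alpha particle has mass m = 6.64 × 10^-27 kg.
3.49 × 10^-15 m

Using the de Broglie relation λ = h/(mv):

v = 9.54% × c = 2.860 × 10^7 m/s

λ = h/(mv)
λ = (6.626 × 10^-34 J·s) / (6.64 × 10^-27 kg × 2.860 × 10^7 m/s)
λ = 3.49 × 10^-15 m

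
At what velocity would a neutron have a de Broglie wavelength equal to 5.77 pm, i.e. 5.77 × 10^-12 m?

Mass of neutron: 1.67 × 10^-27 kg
6.88 × 10^4 m/s

From λ = h/(mv), solve for v:

v = h/(mλ)
v = (6.626 × 10^-34 J·s) / (1.67 × 10^-27 kg × 5.77 × 10^-12 m)
v = 6.88 × 10^4 m/s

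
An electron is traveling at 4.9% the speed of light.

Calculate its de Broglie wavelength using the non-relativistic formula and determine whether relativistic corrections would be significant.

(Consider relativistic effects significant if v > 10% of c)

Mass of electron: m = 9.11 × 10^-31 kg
No, relativistic corrections are not needed.

Using the non-relativistic de Broglie formula λ = h/(mv):

v = 4.9% × c = 1.469 × 10^7 m/s

λ = h/(mv)
λ = (6.626 × 10^-34 J·s) / (9.11 × 10^-31 kg × 1.469 × 10^7 m/s)
λ = 4.95 × 10^-11 m

Since v = 4.9% of c < 10% of c, relativistic corrections are NOT significant and this non-relativistic result is a good approximation.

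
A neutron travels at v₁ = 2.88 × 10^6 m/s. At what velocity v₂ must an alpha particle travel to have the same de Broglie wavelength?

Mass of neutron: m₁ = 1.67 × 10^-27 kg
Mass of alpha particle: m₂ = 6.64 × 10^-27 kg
v₂ = 7.24 × 10^5 m/s

For equal de Broglie wavelengths: λ₁ = λ₂

h/(m₁v₁) = h/(m₂v₂)
m₁v₁ = m₂v₂
v₂ = v₁ · (m₁/m₂)

v₂ = 2.88 × 10^6 m/s × (1.67 × 10^-27 kg / 6.64 × 10^-27 kg)
v₂ = 7.24 × 10^5 m/s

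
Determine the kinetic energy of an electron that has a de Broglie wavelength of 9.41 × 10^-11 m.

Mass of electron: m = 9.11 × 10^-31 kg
2.72 × 10^-17 J (or 170 eV)

From λ = h/√(2mKE), we solve for KE:

λ² = h²/(2mKE)
KE = h²/(2mλ²)
KE = (6.626 × 10^-34 J·s)² / (2 × 9.11 × 10^-31 kg × (9.41 × 10^-11 m)²)
KE = 2.72 × 10^-17 J
KE = 170 eV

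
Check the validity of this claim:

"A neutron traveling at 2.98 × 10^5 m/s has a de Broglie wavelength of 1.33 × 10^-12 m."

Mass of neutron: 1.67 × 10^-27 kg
True

The claim is correct.

Using λ = h/(mv):
λ = (6.626 × 10^-34 J·s) / (1.67 × 10^-27 kg × 2.98 × 10^5 m/s)
λ = 1.33 × 10^-12 m

This matches the claimed value.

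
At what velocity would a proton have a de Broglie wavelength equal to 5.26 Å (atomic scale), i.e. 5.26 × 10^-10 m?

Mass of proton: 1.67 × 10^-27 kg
7.54 × 10^2 m/s

From λ = h/(mv), solve for v:

v = h/(mλ)
v = (6.626 × 10^-34 J·s) / (1.67 × 10^-27 kg × 5.26 × 10^-10 m)
v = 7.54 × 10^2 m/s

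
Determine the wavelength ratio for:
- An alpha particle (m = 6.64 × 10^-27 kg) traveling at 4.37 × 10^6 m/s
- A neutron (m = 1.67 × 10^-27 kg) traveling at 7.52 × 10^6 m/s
λ₁/λ₂ = 0.433

Using λ = h/(mv):

λ₁ = h/(m₁v₁) = 2.28 × 10^-14 m
λ₂ = h/(m₂v₂) = 5.28 × 10^-14 m

Ratio λ₁/λ₂ = (m₂v₂)/(m₁v₁)
         = (1.67 × 10^-27 kg × 7.52 × 10^6 m/s) / (6.64 × 10^-27 kg × 4.37 × 10^6 m/s)
         = 0.433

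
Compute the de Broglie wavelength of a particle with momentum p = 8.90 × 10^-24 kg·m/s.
7.44 × 10^-11 m

Using the de Broglie relation λ = h/p:

λ = h/p
λ = (6.626 × 10^-34 J·s) / (8.90 × 10^-24 kg·m/s)
λ = 7.44 × 10^-11 m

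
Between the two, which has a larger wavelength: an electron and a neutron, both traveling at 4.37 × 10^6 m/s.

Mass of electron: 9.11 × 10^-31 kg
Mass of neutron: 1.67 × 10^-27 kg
The electron has the longer wavelength.

Using λ = h/(mv), since both particles have the same velocity, the wavelength depends only on mass.

For electron: λ₁ = h/(m₁v) = 1.66 × 10^-10 m
For neutron: λ₂ = h/(m₂v) = 9.08 × 10^-14 m

Since λ ∝ 1/m at constant velocity, the lighter particle has the longer wavelength.

The electron has the longer de Broglie wavelength.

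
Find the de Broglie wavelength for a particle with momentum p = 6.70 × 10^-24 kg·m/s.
9.89 × 10^-11 m

Using the de Broglie relation λ = h/p:

λ = h/p
λ = (6.626 × 10^-34 J·s) / (6.70 × 10^-24 kg·m/s)
λ = 9.89 × 10^-11 m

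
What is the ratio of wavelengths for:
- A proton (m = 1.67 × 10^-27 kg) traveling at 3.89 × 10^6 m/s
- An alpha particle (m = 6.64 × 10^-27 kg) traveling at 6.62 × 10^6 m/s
λ₁/λ₂ = 6.77

Using λ = h/(mv):

λ₁ = h/(m₁v₁) = 1.02 × 10^-13 m
λ₂ = h/(m₂v₂) = 1.51 × 10^-14 m

Ratio λ₁/λ₂ = (m₂v₂)/(m₁v₁)
         = (6.64 × 10^-27 kg × 6.62 × 10^6 m/s) / (1.67 × 10^-27 kg × 3.89 × 10^6 m/s)
         = 6.77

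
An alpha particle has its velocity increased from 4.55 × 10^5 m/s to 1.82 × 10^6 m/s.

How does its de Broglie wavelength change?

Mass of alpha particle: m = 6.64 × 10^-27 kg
The wavelength decreases by a factor of 4.

Using λ = h/(mv):

Initial wavelength: λ₁ = h/(mv₁) = 2.19 × 10^-13 m
Final wavelength: λ₂ = h/(mv₂) = 5.48 × 10^-14 m

Since λ ∝ 1/v, when velocity increases by a factor of 4, the wavelength decreases by a factor of 4.

λ₂/λ₁ = v₁/v₂ = 1/4

The wavelength decreases by a factor of 4.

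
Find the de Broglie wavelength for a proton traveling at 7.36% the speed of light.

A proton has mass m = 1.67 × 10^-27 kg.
1.80 × 10^-14 m

Using the de Broglie relation λ = h/(mv):

v = 7.36% × c = 2.206 × 10^7 m/s

λ = h/(mv)
λ = (6.626 × 10^-34 J·s) / (1.67 × 10^-27 kg × 2.206 × 10^7 m/s)
λ = 1.80 × 10^-14 m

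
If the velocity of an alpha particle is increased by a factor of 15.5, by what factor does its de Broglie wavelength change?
The wavelength decreases by a factor of 15.5.

From λ = h/(mv), the wavelength is inversely proportional to velocity:

λ ∝ 1/v

If v → 15.5v, then λ → λ/15.5

When velocity is increased by a factor of 15.5, the wavelength decreases by a factor of 15.5.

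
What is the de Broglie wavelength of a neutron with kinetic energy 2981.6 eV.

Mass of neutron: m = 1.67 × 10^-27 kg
5.25 × 10^-13 m

Using λ = h/√(2mKE):

First convert KE to Joules: KE = 2981.6 eV = 4.777 × 10^-16 J

λ = h/√(2mKE)
λ = (6.626 × 10^-34 J·s) / √(2 × 1.67 × 10^-27 kg × 4.777 × 10^-16 J)
λ = 5.25 × 10^-13 m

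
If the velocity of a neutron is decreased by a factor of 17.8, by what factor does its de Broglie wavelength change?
The wavelength increases by a factor of 17.8.

From λ = h/(mv), the wavelength is inversely proportional to velocity:

λ ∝ 1/v

If v → v/17.8, then λ → 17.8λ

When velocity is decreased by a factor of 17.8, the wavelength increases by a factor of 17.8.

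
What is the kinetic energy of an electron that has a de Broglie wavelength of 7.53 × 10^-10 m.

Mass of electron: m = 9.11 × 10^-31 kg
4.25 × 10^-19 J (or 2.65 eV)

From λ = h/√(2mKE), we solve for KE:

λ² = h²/(2mKE)
KE = h²/(2mλ²)
KE = (6.626 × 10^-34 J·s)² / (2 × 9.11 × 10^-31 kg × (7.53 × 10^-10 m)²)
KE = 4.25 × 10^-19 J
KE = 2.65 eV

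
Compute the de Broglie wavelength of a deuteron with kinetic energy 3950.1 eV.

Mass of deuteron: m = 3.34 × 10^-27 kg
3.22 × 10^-13 m

Using λ = h/√(2mKE):

First convert KE to Joules: KE = 3950.1 eV = 6.329 × 10^-16 J

λ = h/√(2mKE)
λ = (6.626 × 10^-34 J·s) / √(2 × 3.34 × 10^-27 kg × 6.329 × 10^-16 J)
λ = 3.22 × 10^-13 m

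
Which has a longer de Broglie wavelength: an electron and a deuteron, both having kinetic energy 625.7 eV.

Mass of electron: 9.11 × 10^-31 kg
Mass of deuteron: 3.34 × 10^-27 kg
The electron has the longer wavelength.

Using λ = h/√(2mKE):

For electron: λ₁ = h/√(2m₁KE) = 4.90 × 10^-11 m
For deuteron: λ₂ = h/√(2m₂KE) = 8.10 × 10^-13 m

Since λ ∝ 1/√m at constant kinetic energy, the lighter particle has the longer wavelength.

The electron has the longer de Broglie wavelength.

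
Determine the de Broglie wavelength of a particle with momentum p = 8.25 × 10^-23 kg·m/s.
8.03 × 10^-12 m

Using the de Broglie relation λ = h/p:

λ = h/p
λ = (6.626 × 10^-34 J·s) / (8.25 × 10^-23 kg·m/s)
λ = 8.03 × 10^-12 m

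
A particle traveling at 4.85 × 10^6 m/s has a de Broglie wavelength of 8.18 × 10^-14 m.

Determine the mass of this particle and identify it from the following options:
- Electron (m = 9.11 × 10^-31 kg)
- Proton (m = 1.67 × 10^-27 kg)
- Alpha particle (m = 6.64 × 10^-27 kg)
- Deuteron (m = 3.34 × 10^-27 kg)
The particle is a proton.

From λ = h/(mv), solve for mass:

m = h/(λv)
m = (6.626 × 10^-34 J·s) / (8.18 × 10^-14 m × 4.85 × 10^6 m/s)
m = 1.67 × 10^-27 kg

Comparing with the listed masses, this is closest to a proton.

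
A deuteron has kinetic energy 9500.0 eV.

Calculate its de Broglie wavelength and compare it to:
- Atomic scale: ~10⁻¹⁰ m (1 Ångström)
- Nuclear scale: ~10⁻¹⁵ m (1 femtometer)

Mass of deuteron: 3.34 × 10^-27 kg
λ = 2.08 × 10^-13 m, which is between nuclear and atomic scales.

Using λ = h/√(2mKE):

KE = 9500.0 eV = 1.522 × 10^-15 J

λ = h/√(2mKE)
λ = (6.626 × 10^-34 J·s) / √(2 × 3.34 × 10^-27 kg × 1.522 × 10^-15 J)
λ = 2.08 × 10^-13 m

Comparison:
- Atomic scale (10⁻¹⁰ m): λ is 0.0021× this size
- Nuclear scale (10⁻¹⁵ m): λ is 2.1e+02× this size

The wavelength is between nuclear and atomic scales.

This wavelength is appropriate for probing atomic structure but too large for nuclear physics experiments.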